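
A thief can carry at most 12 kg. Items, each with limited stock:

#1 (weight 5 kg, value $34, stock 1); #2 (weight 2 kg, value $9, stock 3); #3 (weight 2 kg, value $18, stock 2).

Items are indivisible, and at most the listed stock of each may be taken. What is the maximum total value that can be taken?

$79

Best selections within weight 12 and stock limits:
- 1×#1 + 1×#2 + 2×#3: weight 11, value 79
- 1×#1 + 2×#3: weight 9, value 70
- 1×#1 + 2×#2 + 1×#3: weight 11, value 70
- 3×#2 + 2×#3: weight 10, value 63
Best: $79.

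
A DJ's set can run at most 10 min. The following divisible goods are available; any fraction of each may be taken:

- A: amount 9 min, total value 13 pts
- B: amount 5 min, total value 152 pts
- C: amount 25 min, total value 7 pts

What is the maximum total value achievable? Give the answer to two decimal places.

159.22

Take in order of value per unit:
- B (152/5 per unit): all 5 → value 152, running total 152.00
- A (13/9 per unit): 5 of 9 → value 5×13/9 = 7.2222, running total 159.22
Total 159.22.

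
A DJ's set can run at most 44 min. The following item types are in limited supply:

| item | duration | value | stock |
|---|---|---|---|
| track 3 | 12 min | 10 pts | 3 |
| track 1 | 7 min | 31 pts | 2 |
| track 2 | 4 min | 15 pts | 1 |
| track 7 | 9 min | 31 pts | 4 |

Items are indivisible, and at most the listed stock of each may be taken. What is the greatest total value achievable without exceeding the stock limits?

Top feasible selections:
- 2×track 1 + 3×track 7: duration 41, value 155
- 1×track 1 + 4×track 7: duration 43, value 155
Best: 155 pts.

155 pts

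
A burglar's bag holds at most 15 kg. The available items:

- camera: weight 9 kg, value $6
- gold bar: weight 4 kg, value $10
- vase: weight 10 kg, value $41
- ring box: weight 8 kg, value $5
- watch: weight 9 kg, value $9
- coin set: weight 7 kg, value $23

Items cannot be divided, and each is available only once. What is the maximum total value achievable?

Check high-value combinations within 15 kg:
- gold bar+vase: weight 4+10=14, value 10+41=51
- vase: weight 10, value 41
- gold bar+coin set: weight 4+7=11, value 10+23=33
Best: $51.

$51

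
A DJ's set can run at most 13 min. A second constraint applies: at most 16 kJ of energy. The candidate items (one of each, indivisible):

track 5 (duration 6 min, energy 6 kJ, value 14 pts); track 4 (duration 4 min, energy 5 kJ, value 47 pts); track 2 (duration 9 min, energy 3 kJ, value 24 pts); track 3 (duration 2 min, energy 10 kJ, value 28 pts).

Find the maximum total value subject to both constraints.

75 pts

Feasible sets respecting both limits:
- track 4+track 3: duration 6, energy 15, value 75
- track 4+track 2: duration 13, energy 8, value 71
- track 5+track 4: duration 10, energy 11, value 61
- track 2+track 3: duration 11, energy 13, value 52
Best: 75 pts.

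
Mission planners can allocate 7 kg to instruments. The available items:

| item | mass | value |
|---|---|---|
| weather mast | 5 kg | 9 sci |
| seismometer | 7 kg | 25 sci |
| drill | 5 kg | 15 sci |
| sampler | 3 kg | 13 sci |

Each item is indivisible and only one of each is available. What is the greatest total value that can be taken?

25 sci

Check high-value combinations within 7 kg:
- seismometer: mass 7, value 25
- drill: mass 5, value 15
- sampler: mass 3, value 13
- weather mast: mass 5, value 9
Best: 25 sci.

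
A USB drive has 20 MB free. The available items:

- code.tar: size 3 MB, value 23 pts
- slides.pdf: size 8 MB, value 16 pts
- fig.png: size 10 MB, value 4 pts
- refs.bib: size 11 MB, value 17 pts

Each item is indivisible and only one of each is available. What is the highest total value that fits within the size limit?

Check high-value combinations within 20 MB:
- code.tar+refs.bib: size 3+11=14, value 23+17=40
- code.tar+slides.pdf: size 3+8=11, value 23+16=39
- slides.pdf+refs.bib: size 8+11=19, value 16+17=33
- code.tar+fig.png: size 3+10=13, value 23+4=27
Best: 40 pts.

40 pts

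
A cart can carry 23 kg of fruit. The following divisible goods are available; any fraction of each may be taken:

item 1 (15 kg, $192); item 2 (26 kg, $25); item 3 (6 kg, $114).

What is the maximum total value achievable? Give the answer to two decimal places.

307.92

Take in order of value per unit:
- item 3 (114/6 per unit): all 6 → value 114, running total 114.00
- item 1 (192/15 per unit): all 15 → value 192, running total 306.00
- item 2 (25/26 per unit): 2 of 26 → value 2×25/26 = 1.9231, running total 307.92
Total 307.92.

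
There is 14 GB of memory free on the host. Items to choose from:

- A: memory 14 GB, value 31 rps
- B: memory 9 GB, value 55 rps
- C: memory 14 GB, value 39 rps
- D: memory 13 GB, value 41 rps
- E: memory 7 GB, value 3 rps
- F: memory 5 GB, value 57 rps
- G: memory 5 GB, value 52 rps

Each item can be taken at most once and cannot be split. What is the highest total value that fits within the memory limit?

112 rps

Check high-value combinations within 14 GB:
- B+F: memory 9+5=14, value 55+57=112
- F+G: memory 5+5=10, value 57+52=109
- B+G: memory 9+5=14, value 55+52=107
- E+F: memory 7+5=12, value 3+57=60
Best: 112 rps.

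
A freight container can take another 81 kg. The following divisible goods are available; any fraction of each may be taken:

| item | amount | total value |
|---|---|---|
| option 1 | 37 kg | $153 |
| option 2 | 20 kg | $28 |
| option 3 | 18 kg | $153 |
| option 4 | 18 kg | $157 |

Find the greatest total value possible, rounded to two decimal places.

474.20

Take in order of value per unit:
- option 4 (157/18 per unit): all 18 → value 157, running total 157.00
- option 3 (153/18 per unit): all 18 → value 153, running total 310.00
- option 1 (153/37 per unit): all 37 → value 153, running total 463.00
- option 2 (28/20 per unit): 8 of 20 → value 8×28/20 = 11.2000, running total 474.20
Total 474.20.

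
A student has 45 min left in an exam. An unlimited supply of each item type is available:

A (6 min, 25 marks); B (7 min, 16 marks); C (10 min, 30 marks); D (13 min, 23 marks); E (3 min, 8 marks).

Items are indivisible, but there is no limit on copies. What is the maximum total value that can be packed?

183 marks

Best value-per-unit is A at 25/6; filling with it alone gives 7×25 = 175.
Optimal mix: 7×A + 1×E → time 45, value 183.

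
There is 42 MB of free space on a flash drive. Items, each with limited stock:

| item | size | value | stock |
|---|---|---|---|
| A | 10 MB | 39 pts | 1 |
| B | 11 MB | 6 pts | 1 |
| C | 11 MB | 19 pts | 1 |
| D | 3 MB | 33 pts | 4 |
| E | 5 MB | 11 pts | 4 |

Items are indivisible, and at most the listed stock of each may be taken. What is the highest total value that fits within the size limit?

215 pts

Top feasible selections:
- 1×A + 4×D + 4×E: size 42, value 215
- 1×A + 4×D + 3×E: size 37, value 204
- 1×A + 1×C + 4×D + 1×E: size 38, value 201
- 1×A + 4×D + 2×E: size 32, value 193
Best: 215 pts.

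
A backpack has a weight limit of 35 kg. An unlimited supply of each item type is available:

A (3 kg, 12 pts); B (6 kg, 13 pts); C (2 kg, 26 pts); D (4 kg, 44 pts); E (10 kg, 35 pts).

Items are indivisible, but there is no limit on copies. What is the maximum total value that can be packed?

Best value-per-unit is C at 26/2, and filling with it alone uses weight 17×2=34. No mix of the others beats 17×26 = 442.

442 pts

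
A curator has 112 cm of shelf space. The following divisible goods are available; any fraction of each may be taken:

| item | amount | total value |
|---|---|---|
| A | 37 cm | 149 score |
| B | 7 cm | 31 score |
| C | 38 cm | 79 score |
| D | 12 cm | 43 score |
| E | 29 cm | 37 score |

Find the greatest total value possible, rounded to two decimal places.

324.97

Take in order of value per unit:
- B (31/7 per unit): all 7 → value 31, running total 31.00
- A (149/37 per unit): all 37 → value 149, running total 180.00
- D (43/12 per unit): all 12 → value 43, running total 223.00
- C (79/38 per unit): all 38 → value 79, running total 302.00
- E (37/29 per unit): 18 of 29 → value 18×37/29 = 22.9655, running total 324.97
Total 324.97.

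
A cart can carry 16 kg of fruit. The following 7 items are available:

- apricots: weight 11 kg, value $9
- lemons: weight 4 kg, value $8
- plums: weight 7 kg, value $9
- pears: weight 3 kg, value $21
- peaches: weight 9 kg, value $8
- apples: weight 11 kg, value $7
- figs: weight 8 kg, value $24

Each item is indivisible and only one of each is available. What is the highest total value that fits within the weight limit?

$53

Check high-value combinations within 16 kg:
- lemons+pears+figs: weight 4+3+8=15, value 8+21+24=53
- pears+figs: weight 3+8=11, value 21+24=45
- lemons+plums+pears: weight 4+7+3=14, value 8+9+21=38
Best: $53.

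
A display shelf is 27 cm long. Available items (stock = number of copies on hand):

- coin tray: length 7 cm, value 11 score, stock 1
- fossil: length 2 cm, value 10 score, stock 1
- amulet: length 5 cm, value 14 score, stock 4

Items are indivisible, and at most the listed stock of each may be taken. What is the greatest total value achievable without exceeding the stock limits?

Best selections within length 27 and stock limits:
- 1×coin tray + 4×amulet: length 27, value 67
- 1×fossil + 4×amulet: length 22, value 66
- 1×coin tray + 1×fossil + 3×amulet: length 24, value 63
- 4×amulet: length 20, value 56
Best: 67 score.

67 score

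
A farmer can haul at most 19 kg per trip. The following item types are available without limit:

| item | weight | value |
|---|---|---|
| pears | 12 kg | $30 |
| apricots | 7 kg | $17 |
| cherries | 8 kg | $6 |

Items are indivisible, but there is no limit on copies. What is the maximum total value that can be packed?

Best value-per-unit is pears at 30/12; filling with it alone gives 1×30 = 30.
Optimal mix: 1×pears + 1×apricots → weight 19, value 47.

$47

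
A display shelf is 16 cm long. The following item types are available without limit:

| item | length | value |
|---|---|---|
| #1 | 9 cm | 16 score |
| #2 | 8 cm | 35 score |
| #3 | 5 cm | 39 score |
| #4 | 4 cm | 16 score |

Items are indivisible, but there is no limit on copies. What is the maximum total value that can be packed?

117 score

Best value-per-unit is #3 at 39/5, and filling with it alone uses length 3×5=15. No mix of the others beats 3×39 = 117.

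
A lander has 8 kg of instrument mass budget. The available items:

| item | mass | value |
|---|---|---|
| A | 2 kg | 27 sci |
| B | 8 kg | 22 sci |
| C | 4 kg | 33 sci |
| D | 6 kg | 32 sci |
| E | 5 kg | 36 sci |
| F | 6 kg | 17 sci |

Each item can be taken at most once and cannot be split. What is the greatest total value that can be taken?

63 sci

Check high-value combinations within 8 kg:
- A+E: mass 2+5=7, value 27+36=63
- A+C: mass 2+4=6, value 27+33=60
- A+D: mass 2+6=8, value 27+32=59
Best: 63 sci.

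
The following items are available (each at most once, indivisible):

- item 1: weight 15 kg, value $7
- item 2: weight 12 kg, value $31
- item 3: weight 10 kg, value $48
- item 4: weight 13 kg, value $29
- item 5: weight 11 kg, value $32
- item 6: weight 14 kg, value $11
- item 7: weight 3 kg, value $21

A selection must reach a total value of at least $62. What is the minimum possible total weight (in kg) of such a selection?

Subsets with value ≥ 62, sorted by total weight:
- item 3+item 7: weight 13, value 69
- item 3+item 5: weight 21, value 80
- item 2+item 3: weight 22, value 79
- item 3+item 4: weight 23, value 77
Minimum weight: 13 kg.

13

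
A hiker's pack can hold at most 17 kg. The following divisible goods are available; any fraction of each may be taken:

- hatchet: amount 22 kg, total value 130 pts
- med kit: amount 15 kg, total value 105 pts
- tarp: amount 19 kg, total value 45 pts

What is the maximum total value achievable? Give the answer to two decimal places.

Take in order of value per unit:
- med kit (105/15 per unit): all 15 → value 105, running total 105.00
- hatchet (130/22 per unit): 2 of 22 → value 2×130/22 = 11.8182, running total 116.82
Total 116.82.

116.82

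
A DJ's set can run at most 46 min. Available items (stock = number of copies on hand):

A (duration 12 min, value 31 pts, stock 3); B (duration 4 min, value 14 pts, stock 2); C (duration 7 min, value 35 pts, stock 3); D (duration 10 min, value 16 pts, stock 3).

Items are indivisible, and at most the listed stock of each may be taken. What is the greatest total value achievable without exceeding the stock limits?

Top feasible selections:
- 2×A + 3×C: duration 45, value 167
- 1×A + 2×B + 3×C: duration 41, value 164
- 2×A + 2×B + 2×C: duration 46, value 160
Best: 167 pts.

167 pts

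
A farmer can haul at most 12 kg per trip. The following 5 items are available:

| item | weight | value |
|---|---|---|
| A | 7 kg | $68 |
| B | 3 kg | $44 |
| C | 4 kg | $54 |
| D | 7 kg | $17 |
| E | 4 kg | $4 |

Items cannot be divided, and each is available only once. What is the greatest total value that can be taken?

$122

Check high-value combinations within 12 kg:
- A+C: weight 7+4=11, value 68+54=122
- A+B: weight 7+3=10, value 68+44=112
- B+C+E: weight 3+4+4=11, value 44+54+4=102
- B+C: weight 3+4=7, value 44+54=98
Best: $122.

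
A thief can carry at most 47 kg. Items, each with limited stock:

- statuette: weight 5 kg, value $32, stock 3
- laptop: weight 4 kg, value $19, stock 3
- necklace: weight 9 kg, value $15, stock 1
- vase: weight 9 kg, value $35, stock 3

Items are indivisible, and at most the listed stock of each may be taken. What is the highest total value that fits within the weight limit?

Top feasible selections:
- 3×statuette + 3×laptop + 2×vase: weight 45, value 223
- 3×statuette + 1×laptop + 3×vase: weight 46, value 220
Best: $223.

$223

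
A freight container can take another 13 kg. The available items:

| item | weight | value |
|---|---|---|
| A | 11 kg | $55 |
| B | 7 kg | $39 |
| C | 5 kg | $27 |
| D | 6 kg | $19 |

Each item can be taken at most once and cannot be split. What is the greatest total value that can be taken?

$66

Check high-value combinations within 13 kg:
- B+C: weight 7+5=12, value 39+27=66
- B+D: weight 7+6=13, value 39+19=58
- A: weight 11, value 55
Best: $66.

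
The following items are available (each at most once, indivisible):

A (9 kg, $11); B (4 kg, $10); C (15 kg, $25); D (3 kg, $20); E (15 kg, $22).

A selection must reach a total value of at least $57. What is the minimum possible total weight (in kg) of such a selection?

31

Subsets with value ≥ 57, sorted by total weight:
- A+B+C+D: weight 31, value 66
- A+B+D+E: weight 31, value 63
- C+D+E: weight 33, value 67
- B+C+E: weight 34, value 57
Minimum weight: 31 kg.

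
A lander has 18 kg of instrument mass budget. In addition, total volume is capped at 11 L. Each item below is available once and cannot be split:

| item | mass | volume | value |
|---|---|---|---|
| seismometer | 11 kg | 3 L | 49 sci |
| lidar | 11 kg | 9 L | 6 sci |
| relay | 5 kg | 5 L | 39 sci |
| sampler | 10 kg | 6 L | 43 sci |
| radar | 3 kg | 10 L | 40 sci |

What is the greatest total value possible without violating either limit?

Feasible sets respecting both limits:
- seismometer+relay: mass 16, volume 8, value 88
- relay+sampler: mass 15, volume 11, value 82
- seismometer: mass 11, volume 3, value 49
- sampler: mass 10, volume 6, value 43
Best: 88 sci.

88 sci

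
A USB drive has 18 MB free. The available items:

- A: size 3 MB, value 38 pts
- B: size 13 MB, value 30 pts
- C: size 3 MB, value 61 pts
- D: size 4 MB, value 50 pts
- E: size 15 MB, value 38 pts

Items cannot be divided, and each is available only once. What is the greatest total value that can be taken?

Check high-value combinations within 18 MB:
- A+C+D: size 3+3+4=10, value 38+61+50=149
- C+D: size 3+4=7, value 61+50=111
- A+C: size 3+3=6, value 38+61=99
- C+E: size 3+15=18, value 61+38=99
- B+C: size 13+3=16, value 30+61=91
Best: 149 pts.

149 pts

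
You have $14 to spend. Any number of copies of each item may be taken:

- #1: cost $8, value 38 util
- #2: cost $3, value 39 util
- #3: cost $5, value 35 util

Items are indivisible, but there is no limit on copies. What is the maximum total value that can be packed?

Best value-per-unit is #2 at 39/3, and filling with it alone uses cost 4×3=12. No mix of the others beats 4×39 = 156.

156 util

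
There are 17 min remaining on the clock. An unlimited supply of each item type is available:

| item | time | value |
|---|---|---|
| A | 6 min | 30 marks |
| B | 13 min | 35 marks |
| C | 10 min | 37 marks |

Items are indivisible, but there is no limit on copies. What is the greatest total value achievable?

Best value-per-unit is A at 30/6; filling with it alone gives 2×30 = 60.
Optimal mix: 1×A + 1×C → time 16, value 67.

67 marks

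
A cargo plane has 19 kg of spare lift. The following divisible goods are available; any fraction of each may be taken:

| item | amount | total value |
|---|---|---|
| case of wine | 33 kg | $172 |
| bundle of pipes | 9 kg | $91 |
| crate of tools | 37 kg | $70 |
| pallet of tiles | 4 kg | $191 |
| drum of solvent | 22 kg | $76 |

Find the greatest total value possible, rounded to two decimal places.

313.27

Take in order of value per unit:
- pallet of tiles (191/4 per unit): all 4 → value 191, running total 191.00
- bundle of pipes (91/9 per unit): all 9 → value 91, running total 282.00
- case of wine (172/33 per unit): 6 of 33 → value 6×172/33 = 31.2727, running total 313.27
Total 313.27.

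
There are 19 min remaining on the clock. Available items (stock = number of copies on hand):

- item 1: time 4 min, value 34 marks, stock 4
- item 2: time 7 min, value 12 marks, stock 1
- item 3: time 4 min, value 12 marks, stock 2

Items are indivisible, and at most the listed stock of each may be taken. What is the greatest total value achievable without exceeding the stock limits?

Top feasible selections:
- 4×item 1: time 16, value 136
- 3×item 1 + 1×item 3: time 16, value 114
Best: 136 marks.

136 marks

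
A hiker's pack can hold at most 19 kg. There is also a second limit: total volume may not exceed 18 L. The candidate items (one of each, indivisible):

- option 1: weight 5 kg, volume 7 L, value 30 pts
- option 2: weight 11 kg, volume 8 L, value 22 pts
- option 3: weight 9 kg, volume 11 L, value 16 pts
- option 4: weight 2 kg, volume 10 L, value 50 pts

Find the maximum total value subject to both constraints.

Feasible sets respecting both limits:
- option 1+option 4: weight 7, volume 17, value 80
- option 2+option 4: weight 13, volume 18, value 72
- option 1+option 2: weight 16, volume 15, value 52
Best: 80 pts.

80 pts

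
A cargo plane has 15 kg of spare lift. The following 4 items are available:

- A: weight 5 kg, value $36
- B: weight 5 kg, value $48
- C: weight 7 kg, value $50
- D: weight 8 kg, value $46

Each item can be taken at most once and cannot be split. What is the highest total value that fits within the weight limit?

This is a 0/1 knapsack; check combinations near the capacity.
- B+C: weight 5+7=12, value 48+50=98
- C+D: weight 7+8=15, value 50+46=96
- B+D: weight 5+8=13, value 48+46=94
- A+C: weight 5+7=12, value 36+50=86
- A+B: weight 5+5=10, value 36+48=84
Best: $98.

$98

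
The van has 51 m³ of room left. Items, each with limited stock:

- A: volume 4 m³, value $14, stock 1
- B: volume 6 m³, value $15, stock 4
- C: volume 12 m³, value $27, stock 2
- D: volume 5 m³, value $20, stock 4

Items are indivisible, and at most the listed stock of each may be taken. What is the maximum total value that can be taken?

Top feasible selections:
- 1×A + 4×B + 4×D: volume 48, value 154
- 3×B + 1×C + 4×D: volume 50, value 152
Best: $154.

$154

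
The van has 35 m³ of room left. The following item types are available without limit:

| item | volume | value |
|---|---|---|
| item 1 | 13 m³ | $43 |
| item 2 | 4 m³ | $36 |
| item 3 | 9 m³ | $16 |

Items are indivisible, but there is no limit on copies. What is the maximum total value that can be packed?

$288

Best value-per-unit is item 2 at 36/4, and filling with it alone uses volume 8×4=32. No mix of the others beats 8×36 = 288.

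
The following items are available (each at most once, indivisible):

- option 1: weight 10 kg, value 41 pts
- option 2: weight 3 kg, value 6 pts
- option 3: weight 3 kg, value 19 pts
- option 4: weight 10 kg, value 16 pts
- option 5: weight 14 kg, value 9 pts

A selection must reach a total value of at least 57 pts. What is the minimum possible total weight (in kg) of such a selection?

Subsets with value ≥ 57, sorted by total weight:
- option 1+option 3: weight 13, value 60
- option 1+option 2+option 3: weight 16, value 66
Minimum weight: 13 kg.

13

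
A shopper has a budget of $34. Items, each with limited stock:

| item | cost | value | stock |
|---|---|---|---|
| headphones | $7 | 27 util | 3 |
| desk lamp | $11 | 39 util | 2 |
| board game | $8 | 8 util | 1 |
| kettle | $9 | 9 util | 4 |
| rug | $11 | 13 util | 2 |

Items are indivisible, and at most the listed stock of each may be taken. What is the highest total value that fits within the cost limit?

120 util

Top feasible selections:
- 3×headphones + 1×desk lamp: cost 32, value 120
- 1×headphones + 2×desk lamp: cost 29, value 105
- 2×headphones + 1×desk lamp + 1×kettle: cost 34, value 102
Best: 120 util.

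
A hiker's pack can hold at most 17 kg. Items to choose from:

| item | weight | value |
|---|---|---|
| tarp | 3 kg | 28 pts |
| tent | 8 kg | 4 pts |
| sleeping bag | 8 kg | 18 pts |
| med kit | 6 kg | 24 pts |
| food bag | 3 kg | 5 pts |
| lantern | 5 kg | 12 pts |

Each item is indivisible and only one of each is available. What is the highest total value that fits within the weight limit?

Check high-value combinations within 17 kg:
- tarp+sleeping bag+med kit: weight 3+8+6=17, value 28+18+24=70
- tarp+med kit+food bag+lantern: weight 3+6+3+5=17, value 28+24+5+12=69
- tarp+med kit+lantern: weight 3+6+5=14, value 28+24+12=64
- tarp+sleeping bag+lantern: weight 3+8+5=16, value 28+18+12=58
Best: 70 pts.

70 pts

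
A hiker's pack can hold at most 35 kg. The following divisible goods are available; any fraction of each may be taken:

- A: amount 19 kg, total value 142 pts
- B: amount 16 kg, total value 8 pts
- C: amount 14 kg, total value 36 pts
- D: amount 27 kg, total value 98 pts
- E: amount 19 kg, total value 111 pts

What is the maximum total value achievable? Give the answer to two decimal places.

Take in order of value per unit:
- A (142/19 per unit): all 19 → value 142, running total 142.00
- E (111/19 per unit): 16 of 19 → value 16×111/19 = 93.4737, running total 235.47
Total 235.47.

235.47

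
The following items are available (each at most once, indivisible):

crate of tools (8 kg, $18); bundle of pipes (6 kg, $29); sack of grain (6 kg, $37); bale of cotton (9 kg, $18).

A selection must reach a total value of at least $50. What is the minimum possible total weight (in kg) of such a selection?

Subsets with value ≥ 50, sorted by total weight:
- bundle of pipes+sack of grain: weight 12, value 66
- crate of tools+sack of grain: weight 14, value 55
- sack of grain+bale of cotton: weight 15, value 55
- crate of tools+bundle of pipes+sack of grain: weight 20, value 84
Minimum weight: 12 kg.

12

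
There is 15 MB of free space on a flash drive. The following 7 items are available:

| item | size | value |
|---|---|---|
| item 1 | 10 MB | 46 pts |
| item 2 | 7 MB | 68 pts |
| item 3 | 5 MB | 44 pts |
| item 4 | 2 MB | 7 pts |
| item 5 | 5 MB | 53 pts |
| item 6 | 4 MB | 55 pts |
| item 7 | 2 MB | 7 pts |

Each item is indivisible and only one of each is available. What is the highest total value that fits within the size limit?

Check high-value combinations within 15 MB:
- item 3+item 5+item 6: size 5+5+4=14, value 44+53+55=152
- item 2+item 4+item 6+item 7: size 7+2+4+2=15, value 68+7+55+7=137
- item 2+item 4+item 6: size 7+2+4=13, value 68+7+55=130
Best: 152 pts.

152 pts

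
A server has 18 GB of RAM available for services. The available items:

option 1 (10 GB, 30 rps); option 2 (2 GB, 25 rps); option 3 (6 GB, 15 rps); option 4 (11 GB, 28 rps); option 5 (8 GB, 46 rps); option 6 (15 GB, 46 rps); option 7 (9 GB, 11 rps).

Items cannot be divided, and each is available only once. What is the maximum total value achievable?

Check high-value combinations within 18 GB:
- option 2+option 3+option 5: memory 2+6+8=16, value 25+15+46=86
- option 1+option 5: memory 10+8=18, value 30+46=76
- option 2+option 5: memory 2+8=10, value 25+46=71
- option 2+option 6: memory 2+15=17, value 25+46=71
Best: 86 rps.

86 rps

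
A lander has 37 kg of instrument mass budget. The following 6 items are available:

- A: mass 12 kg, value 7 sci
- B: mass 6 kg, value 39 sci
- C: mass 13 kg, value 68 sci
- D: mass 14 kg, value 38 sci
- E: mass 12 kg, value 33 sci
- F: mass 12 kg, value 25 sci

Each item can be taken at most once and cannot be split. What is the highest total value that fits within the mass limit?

This is a 0/1 knapsack; check combinations near the capacity.
- B+C+D: mass 6+13+14=33, value 39+68+38=145
- B+C+E: mass 6+13+12=31, value 39+68+33=140
- B+C+F: mass 6+13+12=31, value 39+68+25=132
- C+E+F: mass 13+12+12=37, value 68+33+25=126
- A+B+C: mass 12+6+13=31, value 7+39+68=114
Best: 145 sci.

145 sci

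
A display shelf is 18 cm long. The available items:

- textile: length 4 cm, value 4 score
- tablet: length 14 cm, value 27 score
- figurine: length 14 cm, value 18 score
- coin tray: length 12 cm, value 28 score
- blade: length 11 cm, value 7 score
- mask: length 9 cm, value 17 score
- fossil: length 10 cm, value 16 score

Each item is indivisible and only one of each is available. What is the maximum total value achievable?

32 score

Check high-value combinations within 18 cm:
- textile+coin tray: length 4+12=16, value 4+28=32
- textile+tablet: length 4+14=18, value 4+27=31
- coin tray: length 12, value 28
- tablet: length 14, value 27
- textile+figurine: length 4+14=18, value 4+18=22
Best: 32 score.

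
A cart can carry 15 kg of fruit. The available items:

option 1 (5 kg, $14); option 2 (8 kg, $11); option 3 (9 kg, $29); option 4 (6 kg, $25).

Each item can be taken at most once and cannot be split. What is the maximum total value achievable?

Check high-value combinations within 15 kg:
- option 3+option 4: weight 9+6=15, value 29+25=54
- option 1+option 3: weight 5+9=14, value 14+29=43
- option 1+option 4: weight 5+6=11, value 14+25=39
- option 2+option 4: weight 8+6=14, value 11+25=36
Best: $54.

$54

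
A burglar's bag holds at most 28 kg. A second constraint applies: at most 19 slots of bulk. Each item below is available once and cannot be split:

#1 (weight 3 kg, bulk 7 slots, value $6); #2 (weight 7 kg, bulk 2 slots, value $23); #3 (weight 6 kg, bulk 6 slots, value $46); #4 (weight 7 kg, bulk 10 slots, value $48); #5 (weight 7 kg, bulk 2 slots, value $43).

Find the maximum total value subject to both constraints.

$137

Feasible sets respecting both limits:
- #3+#4+#5: weight 20, bulk 18, value 137
- #1+#2+#3+#5: weight 23, bulk 17, value 118
- #2+#3+#4: weight 20, bulk 18, value 117
Best: $137.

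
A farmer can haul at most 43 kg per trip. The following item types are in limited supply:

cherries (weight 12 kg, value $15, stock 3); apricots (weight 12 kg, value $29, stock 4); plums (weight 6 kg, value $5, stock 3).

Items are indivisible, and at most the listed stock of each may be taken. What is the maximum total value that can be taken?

Best selections within weight 43 and stock limits:
- 3×apricots + 1×plums: weight 42, value 92
- 3×apricots: weight 36, value 87
- 1×cherries + 2×apricots + 1×plums: weight 42, value 78
Best: $92.

$92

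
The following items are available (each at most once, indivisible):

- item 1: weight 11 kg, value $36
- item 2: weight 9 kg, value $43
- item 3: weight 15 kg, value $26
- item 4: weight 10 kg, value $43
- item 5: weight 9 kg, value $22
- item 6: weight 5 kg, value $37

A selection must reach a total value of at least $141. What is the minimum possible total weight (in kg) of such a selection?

33

Subsets with value ≥ 141, sorted by total weight:
- item 2+item 4+item 5+item 6: weight 33, value 145
- item 1+item 2+item 4+item 6: weight 35, value 159
- item 2+item 3+item 4+item 6: weight 39, value 149
- item 1+item 2+item 4+item 5: weight 39, value 144
Minimum weight: 33 kg.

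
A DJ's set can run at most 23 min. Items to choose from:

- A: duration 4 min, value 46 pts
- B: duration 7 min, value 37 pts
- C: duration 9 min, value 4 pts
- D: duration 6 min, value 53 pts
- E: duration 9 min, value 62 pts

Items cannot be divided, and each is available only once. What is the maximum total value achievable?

161 pts

Check high-value combinations within 23 min:
- A+D+E: duration 4+6+9=19, value 46+53+62=161
- B+D+E: duration 7+6+9=22, value 37+53+62=152
- A+B+E: duration 4+7+9=20, value 46+37+62=145
Best: 161 pts.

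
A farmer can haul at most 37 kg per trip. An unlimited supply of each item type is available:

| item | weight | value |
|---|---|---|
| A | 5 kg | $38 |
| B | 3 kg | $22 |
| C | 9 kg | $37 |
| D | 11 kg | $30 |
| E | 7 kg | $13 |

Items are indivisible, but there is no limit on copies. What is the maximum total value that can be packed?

$278

Best value-per-unit is A at 38/5; filling with it alone gives 7×38 = 266.
Optimal mix: 5×A + 4×B → weight 37, value 278.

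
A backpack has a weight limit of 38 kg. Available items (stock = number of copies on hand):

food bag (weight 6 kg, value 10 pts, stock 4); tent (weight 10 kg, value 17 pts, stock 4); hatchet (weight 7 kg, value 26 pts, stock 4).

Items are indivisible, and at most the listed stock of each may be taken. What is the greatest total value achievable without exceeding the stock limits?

121 pts

Best selections within weight 38 and stock limits:
- 1×tent + 4×hatchet: weight 38, value 121
- 1×food bag + 4×hatchet: weight 34, value 114
- 1×food bag + 1×tent + 3×hatchet: weight 37, value 105
Best: 121 pts.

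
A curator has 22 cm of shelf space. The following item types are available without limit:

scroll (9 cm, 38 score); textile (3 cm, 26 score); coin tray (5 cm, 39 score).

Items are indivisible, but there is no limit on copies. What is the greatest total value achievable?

Best value-per-unit is textile at 26/3, and filling with it alone uses length 7×3=21. No mix of the others beats 7×26 = 182.

182 score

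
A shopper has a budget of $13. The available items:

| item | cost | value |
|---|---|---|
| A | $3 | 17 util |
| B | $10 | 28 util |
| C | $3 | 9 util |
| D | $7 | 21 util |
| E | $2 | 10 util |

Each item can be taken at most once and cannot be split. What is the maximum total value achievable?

Check high-value combinations within $13:
- A+D+E: cost 3+7+2=12, value 17+21+10=48
- A+C+D: cost 3+3+7=13, value 17+9+21=47
- A+B: cost 3+10=13, value 17+28=45
- C+D+E: cost 3+7+2=12, value 9+21+10=40
- A+D: cost 3+7=10, value 17+21=38
Best: 48 util.

48 util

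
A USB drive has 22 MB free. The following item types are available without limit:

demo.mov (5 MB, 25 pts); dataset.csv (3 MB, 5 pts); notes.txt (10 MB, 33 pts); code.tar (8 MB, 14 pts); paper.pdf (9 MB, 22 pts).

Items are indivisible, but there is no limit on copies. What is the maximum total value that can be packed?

Best value-per-unit is demo.mov at 25/5, and filling with it alone uses size 4×5=20. No mix of the others beats 4×25 = 100.

100 pts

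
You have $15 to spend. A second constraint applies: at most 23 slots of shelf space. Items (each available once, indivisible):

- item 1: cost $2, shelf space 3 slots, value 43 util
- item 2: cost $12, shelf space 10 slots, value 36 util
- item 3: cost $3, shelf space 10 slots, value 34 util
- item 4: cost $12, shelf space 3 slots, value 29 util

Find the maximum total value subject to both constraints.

79 util

Feasible sets respecting both limits:
- item 1+item 2: cost 14, shelf space 13, value 79
- item 1+item 3: cost 5, shelf space 13, value 77
- item 1+item 4: cost 14, shelf space 6, value 72
- item 2+item 3: cost 15, shelf space 20, value 70
Best: 79 util.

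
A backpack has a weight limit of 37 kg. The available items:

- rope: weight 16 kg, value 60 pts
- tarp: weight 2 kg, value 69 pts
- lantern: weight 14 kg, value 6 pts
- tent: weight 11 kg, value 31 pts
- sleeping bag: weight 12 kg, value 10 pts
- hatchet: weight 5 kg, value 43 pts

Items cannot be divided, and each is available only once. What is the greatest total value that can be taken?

203 pts

Check high-value combinations within 37 kg:
- rope+tarp+tent+hatchet: weight 16+2+11+5=34, value 60+69+31+43=203
- rope+tarp+sleeping bag+hatchet: weight 16+2+12+5=35, value 60+69+10+43=182
- rope+tarp+lantern+hatchet: weight 16+2+14+5=37, value 60+69+6+43=178
- rope+tarp+hatchet: weight 16+2+5=23, value 60+69+43=172
- rope+tarp+tent: weight 16+2+11=29, value 60+69+31=160
Best: 203 pts.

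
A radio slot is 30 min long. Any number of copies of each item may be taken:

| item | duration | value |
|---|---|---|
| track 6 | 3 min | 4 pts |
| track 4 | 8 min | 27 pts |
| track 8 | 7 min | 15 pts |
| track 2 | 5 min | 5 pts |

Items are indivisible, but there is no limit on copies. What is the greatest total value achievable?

89 pts

Best value-per-unit is track 4 at 27/8; filling with it alone gives 3×27 = 81.
Optimal mix: 2×track 6 + 3×track 4 → duration 30, value 89.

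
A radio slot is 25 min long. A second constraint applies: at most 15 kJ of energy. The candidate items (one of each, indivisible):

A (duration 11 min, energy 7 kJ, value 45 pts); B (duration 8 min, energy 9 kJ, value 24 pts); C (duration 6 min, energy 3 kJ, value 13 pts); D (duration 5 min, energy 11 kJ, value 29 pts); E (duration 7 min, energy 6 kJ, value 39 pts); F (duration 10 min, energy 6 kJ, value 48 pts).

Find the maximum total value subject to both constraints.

100 pts

Feasible sets respecting both limits:
- C+E+F: duration 23, energy 15, value 100
- A+F: duration 21, energy 13, value 93
- E+F: duration 17, energy 12, value 87
- A+E: duration 18, energy 13, value 84
Best: 100 pts.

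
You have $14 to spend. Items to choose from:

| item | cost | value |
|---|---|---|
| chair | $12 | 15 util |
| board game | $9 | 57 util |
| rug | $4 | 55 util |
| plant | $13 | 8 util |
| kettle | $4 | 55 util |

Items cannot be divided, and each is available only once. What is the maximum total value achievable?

112 util

Check high-value combinations within $14:
- board game+rug: cost 9+4=13, value 57+55=112
- board game+kettle: cost 9+4=13, value 57+55=112
- rug+kettle: cost 4+4=8, value 55+55=110
- board game: cost 9, value 57
- rug: cost 4, value 55
Best: 112 util.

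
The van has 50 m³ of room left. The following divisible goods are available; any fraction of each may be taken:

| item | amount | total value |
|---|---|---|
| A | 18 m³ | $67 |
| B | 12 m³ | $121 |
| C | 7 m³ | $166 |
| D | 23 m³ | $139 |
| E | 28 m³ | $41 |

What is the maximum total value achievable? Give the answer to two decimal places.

455.78

Take in order of value per unit:
- C (166/7 per unit): all 7 → value 166, running total 166.00
- B (121/12 per unit): all 12 → value 121, running total 287.00
- D (139/23 per unit): all 23 → value 139, running total 426.00
- A (67/18 per unit): 8 of 18 → value 8×67/18 = 29.7778, running total 455.78
Total 455.78.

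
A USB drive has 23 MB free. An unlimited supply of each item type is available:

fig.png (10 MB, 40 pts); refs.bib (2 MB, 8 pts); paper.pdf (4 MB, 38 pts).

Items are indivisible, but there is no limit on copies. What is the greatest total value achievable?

Best value-per-unit is paper.pdf at 38/4; filling with it alone gives 5×38 = 190.
Optimal mix: 1×refs.bib + 5×paper.pdf → size 22, value 198.

198 pts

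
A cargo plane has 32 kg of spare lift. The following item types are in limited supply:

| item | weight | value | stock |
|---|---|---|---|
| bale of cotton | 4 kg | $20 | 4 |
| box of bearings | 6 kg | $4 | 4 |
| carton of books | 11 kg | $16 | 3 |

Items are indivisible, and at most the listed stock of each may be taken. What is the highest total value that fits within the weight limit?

$96

Best selections within weight 32 and stock limits:
- 4×bale of cotton + 1×carton of books: weight 27, value 96
- 4×bale of cotton + 2×box of bearings: weight 28, value 88
Best: $96.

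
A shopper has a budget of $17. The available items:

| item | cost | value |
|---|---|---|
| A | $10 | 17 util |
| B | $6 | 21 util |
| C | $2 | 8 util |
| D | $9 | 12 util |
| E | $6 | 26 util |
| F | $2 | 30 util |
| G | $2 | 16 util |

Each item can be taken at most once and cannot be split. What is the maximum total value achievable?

93 util

Check high-value combinations within $17:
- B+E+F+G: cost 6+6+2+2=16, value 21+26+30+16=93
- B+C+E+F: cost 6+2+6+2=16, value 21+8+26+30=85
- C+E+F+G: cost 2+6+2+2=12, value 8+26+30+16=80
- B+E+F: cost 6+6+2=14, value 21+26+30=77
- B+C+F+G: cost 6+2+2+2=12, value 21+8+30+16=75
Best: 93 util.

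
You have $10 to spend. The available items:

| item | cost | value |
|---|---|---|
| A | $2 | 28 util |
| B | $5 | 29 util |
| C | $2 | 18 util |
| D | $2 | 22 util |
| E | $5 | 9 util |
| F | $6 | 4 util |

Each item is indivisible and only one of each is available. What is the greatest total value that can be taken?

79 util

Check high-value combinations within $10:
- A+B+D: cost 2+5+2=9, value 28+29+22=79
- A+B+C: cost 2+5+2=9, value 28+29+18=75
- B+C+D: cost 5+2+2=9, value 29+18+22=69
- A+C+D: cost 2+2+2=6, value 28+18+22=68
Best: 79 util.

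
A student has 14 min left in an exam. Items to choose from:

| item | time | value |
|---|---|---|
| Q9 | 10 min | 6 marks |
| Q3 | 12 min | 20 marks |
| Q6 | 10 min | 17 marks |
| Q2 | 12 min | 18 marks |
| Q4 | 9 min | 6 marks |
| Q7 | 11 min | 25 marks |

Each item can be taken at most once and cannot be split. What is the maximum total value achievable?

Check high-value combinations within 14 min:
- Q7: time 11, value 25
- Q3: time 12, value 20
- Q2: time 12, value 18
Best: 25 marks.

25 marks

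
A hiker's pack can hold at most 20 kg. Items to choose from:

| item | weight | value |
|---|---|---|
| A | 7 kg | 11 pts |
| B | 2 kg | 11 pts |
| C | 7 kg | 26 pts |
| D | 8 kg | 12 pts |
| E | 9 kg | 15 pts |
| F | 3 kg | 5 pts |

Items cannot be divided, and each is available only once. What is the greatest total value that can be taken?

This is a 0/1 knapsack; check combinations near the capacity.
- B+C+D+F: weight 2+7+8+3=20, value 11+26+12+5=54
- A+B+C+F: weight 7+2+7+3=19, value 11+11+26+5=53
- B+C+E: weight 2+7+9=18, value 11+26+15=52
Best: 54 pts.

54 pts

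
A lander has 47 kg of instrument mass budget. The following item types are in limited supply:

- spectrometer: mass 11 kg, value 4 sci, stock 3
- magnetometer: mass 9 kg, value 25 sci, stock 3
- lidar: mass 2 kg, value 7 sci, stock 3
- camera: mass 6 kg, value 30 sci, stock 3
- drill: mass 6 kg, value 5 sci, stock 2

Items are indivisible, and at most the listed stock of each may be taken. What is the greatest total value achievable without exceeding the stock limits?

Top feasible selections:
- 3×magnetometer + 1×lidar + 3×camera: mass 47, value 172
- 3×magnetometer + 3×camera: mass 45, value 165
- 2×magnetometer + 3×lidar + 3×camera: mass 42, value 161
- 2×magnetometer + 2×lidar + 3×camera + 1×drill: mass 46, value 159
Best: 172 sci.

172 sci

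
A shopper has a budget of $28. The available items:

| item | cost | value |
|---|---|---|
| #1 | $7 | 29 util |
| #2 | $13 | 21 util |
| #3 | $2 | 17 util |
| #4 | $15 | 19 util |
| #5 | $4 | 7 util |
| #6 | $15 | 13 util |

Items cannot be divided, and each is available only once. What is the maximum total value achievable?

74 util

Check high-value combinations within $28:
- #1+#2+#3+#5: cost 7+13+2+4=26, value 29+21+17+7=74
- #1+#3+#4+#5: cost 7+2+15+4=28, value 29+17+19+7=72
- #1+#2+#3: cost 7+13+2=22, value 29+21+17=67
Best: 74 util.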